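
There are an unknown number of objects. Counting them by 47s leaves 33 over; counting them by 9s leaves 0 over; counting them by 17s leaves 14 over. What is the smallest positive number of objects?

The moduli are pairwise coprime; M = 47·9·17 = 7191.
M/47 = 153; 153 ≡ 12 (mod 47); 12·4 ≡ 1, so inverse 4.
M/9 = 799; 799 ≡ 7 (mod 9); 7·4 ≡ 1, so inverse 4.
M/17 = 423; 423 ≡ 15 (mod 17); 15·8 ≡ 1, so inverse 8.
N ≡ 33·153·4 + 0·799·4 + 14·423·8 = 67572.
67572 mod 7191 = 2853.

2853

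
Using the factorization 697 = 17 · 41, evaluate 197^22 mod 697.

Mod 17: 197 ≡ 10; by Fermat, exponent reduces to 22 mod 16 = 6; 10^6 ≡ 9 (mod 17).
Mod 41: 197 ≡ 33; 33^22 ≡ 23 (mod 41).
Combine by CRT: x ≡ 9 (mod 17), x ≡ 23 (mod 41) ⇒ x ≡ 638 (mod 697).

638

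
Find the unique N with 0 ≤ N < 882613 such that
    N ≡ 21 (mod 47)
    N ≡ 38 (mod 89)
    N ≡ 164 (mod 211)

258850

The moduli are pairwise coprime; M = 47·89·211 = 882613.
M/47 = 18779; 18779 ≡ 26 (mod 47); 26·38 ≡ 1, so inverse 38.
M/89 = 9917; 9917 ≡ 38 (mod 89); 38·82 ≡ 1, so inverse 82.
M/211 = 4183; 4183 ≡ 174 (mod 211); 174·57 ≡ 1, so inverse 57.
N ≡ 21·18779·38 + 38·9917·82 + 164·4183·57 = 84989698.
84989698 mod 882613 = 258850.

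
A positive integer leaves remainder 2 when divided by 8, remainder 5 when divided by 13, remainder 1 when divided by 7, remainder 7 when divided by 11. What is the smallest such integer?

The moduli are pairwise coprime; N = 8·13·7·11 = 8008.
N/8 = 1001; 1001 ≡ 1 (mod 8), inverse 1.
N/13 = 616; 616 ≡ 5 (mod 13); 5·8 ≡ 1, so inverse 8.
N/7 = 1144; 1144 ≡ 3 (mod 7); 3·5 ≡ 1, so inverse 5.
N/11 = 728; 728 ≡ 2 (mod 11); 2·6 ≡ 1, so inverse 6.
a ≡ 2·1001·1 + 5·616·8 + 1·1144·5 + 7·728·6 = 62938.
62938 mod 8008 = 6882.

6882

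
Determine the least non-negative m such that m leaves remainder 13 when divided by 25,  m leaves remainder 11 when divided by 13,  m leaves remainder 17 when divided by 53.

From m ≡ 13 (mod 25) write m = 13 + 25t. Substituting into m ≡ 11 (mod 13) gives 25t ≡ 11 (mod 13), and since 12⁻¹ ≡ 12 (mod 13), t ≡ 2. Hence m ≡ 13 + 25·2 = 63 (mod 325).
From m ≡ 63 (mod 325) write m = 63 + 325t. Substituting into m ≡ 17 (mod 53) gives 325t ≡ 7 (mod 53), and since 7⁻¹ ≡ 38 (mod 53), t ≡ 1. Hence m ≡ 63 + 325·1 = 388 (mod 17225).

388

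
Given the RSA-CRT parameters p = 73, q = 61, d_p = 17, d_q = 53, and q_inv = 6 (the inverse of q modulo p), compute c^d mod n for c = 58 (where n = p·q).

3389

m₁ = c^(d_p) mod p: c ≡ 58 (mod 73), and 58^17 mod 73 = 31.
m₂ = c^(d_q) mod q: c ≡ 58 (mod 61), and 58^53 mod 61 = 34.
h = q_inv·(m₁ − m₂) mod p = 6·(31 − 34) mod 73 = 55.
m = m₂ + h·q = 34 + 55·61 = 3389.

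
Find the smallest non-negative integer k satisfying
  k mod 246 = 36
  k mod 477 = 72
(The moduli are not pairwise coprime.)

gcd(246, 477) = 3 and 3 | (72 − 36), so the pair is consistent; merging gives k ≡ 32508 (mod 39114), where 39114 = lcm(246, 477).
The solution is unique modulo lcm(246, 477) = 39114.

32508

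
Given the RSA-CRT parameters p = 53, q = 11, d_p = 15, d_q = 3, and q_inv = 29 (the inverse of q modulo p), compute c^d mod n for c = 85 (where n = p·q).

457

m₁ = c^(d_p) mod p: c ≡ 32 (mod 53), and 32^15 mod 53 = 33.
m₂ = c^(d_q) mod q: c ≡ 8 (mod 11), and 8^3 mod 11 = 6.
h = q_inv·(m₁ − m₂) mod p = 29·(33 − 6) mod 53 = 41.
m = m₂ + h·q = 6 + 41·11 = 457.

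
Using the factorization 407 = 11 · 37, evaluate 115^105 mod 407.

122

Mod 11: 115 ≡ 5; by Fermat, exponent reduces to 105 mod 10 = 5; 5^5 ≡ 1 (mod 11).
Mod 37: 115 ≡ 4; by Fermat, exponent reduces to 105 mod 36 = 33; 4^33 ≡ 11 (mod 37).
Combine by CRT: x ≡ 1 (mod 11), x ≡ 11 (mod 37) ⇒ x ≡ 122 (mod 407).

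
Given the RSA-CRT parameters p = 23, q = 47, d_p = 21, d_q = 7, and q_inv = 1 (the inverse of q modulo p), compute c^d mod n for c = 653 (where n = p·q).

271

m₁ = c^(d_p) mod p: c ≡ 9 (mod 23), and 9^21 mod 23 = 18.
m₂ = c^(d_q) mod q: c ≡ 42 (mod 47), and 42^7 mod 47 = 36.
h = q_inv·(m₁ − m₂) mod p = 1·(18 − 36) mod 23 = 5.
m = m₂ + h·q = 36 + 5·47 = 271.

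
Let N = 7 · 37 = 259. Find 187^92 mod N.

Mod 7: 187 ≡ 5; by Fermat, exponent reduces to 92 mod 6 = 2; 5^2 ≡ 4 (mod 7).
Mod 37: 187 ≡ 2; by Fermat, exponent reduces to 92 mod 36 = 20; 2^20 ≡ 33 (mod 37).
Combine by CRT: x ≡ 4 (mod 7), x ≡ 33 (mod 37) ⇒ x ≡ 144 (mod 259).

144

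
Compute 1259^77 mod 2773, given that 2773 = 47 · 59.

403

Mod 47: 1259 ≡ 37; by Fermat, exponent reduces to 77 mod 46 = 31; 37^31 ≡ 27 (mod 47).
Mod 59: 1259 ≡ 20; by Fermat, exponent reduces to 77 mod 58 = 19; 20^19 ≡ 49 (mod 59).
Combine by CRT: x ≡ 27 (mod 47), x ≡ 49 (mod 59) ⇒ x ≡ 403 (mod 2773).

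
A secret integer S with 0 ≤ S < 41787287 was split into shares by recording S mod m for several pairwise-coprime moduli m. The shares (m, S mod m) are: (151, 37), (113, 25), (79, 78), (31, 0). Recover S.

From S ≡ 37 (mod 151) write S = 37 + 151t. Substituting into S ≡ 25 (mod 113) gives 151t ≡ 101 (mod 113), and since 38⁻¹ ≡ 3 (mod 113), t ≡ 77. Hence S ≡ 37 + 151·77 = 11664 (mod 17063).
From S ≡ 11664 (mod 17063) write S = 11664 + 17063t. Substituting into S ≡ 78 (mod 79) gives 17063t ≡ 27 (mod 79), and since 78⁻¹ ≡ 78 (mod 79), t ≡ 52. Hence S ≡ 11664 + 17063·52 = 898940 (mod 1347977).
From S ≡ 898940 (mod 1347977) write S = 898940 + 1347977t. Substituting into S ≡ 0 (mod 31) gives 1347977t ≡ 29 (mod 31), and since 4⁻¹ ≡ 8 (mod 31), t ≡ 15. Hence S ≡ 898940 + 1347977·15 = 21118595 (mod 41787287).

21118595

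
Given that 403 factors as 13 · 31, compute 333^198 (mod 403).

233

Mod 13: 333 ≡ 8; by Fermat, exponent reduces to 198 mod 12 = 6; 8^6 ≡ 12 (mod 13).
Mod 31: 333 ≡ 23; by Fermat, exponent reduces to 198 mod 30 = 18; 23^18 ≡ 16 (mod 31).
Combine by CRT: x ≡ 12 (mod 13), x ≡ 16 (mod 31) ⇒ x ≡ 233 (mod 403).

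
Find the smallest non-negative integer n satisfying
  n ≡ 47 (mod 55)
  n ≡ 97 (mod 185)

Combine the congruences pairwise.
gcd(55, 185) = 5 and 5 | (97 − 47), so the pair is consistent; merging gives n ≡ 652 (mod 2035), where 2035 = lcm(55, 185).
The solution is unique modulo lcm(55, 185) = 2035.

652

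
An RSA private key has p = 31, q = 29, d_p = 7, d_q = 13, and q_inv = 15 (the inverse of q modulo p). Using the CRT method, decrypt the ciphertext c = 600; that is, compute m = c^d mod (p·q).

509

m₁ = c^(d_p) mod p: c ≡ 11 (mod 31), and 11^7 mod 31 = 13.
m₂ = c^(d_q) mod q: c ≡ 20 (mod 29), and 20^13 mod 29 = 16.
h = q_inv·(m₁ − m₂) mod p = 15·(13 − 16) mod 31 = 17.
m = m₂ + h·q = 16 + 17·29 = 509.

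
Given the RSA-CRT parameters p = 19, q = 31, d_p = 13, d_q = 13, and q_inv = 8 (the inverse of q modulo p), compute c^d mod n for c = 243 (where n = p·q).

m₁ = c^(d_p) mod p: c ≡ 15 (mod 19), and 15^13 mod 19 = 10.
m₂ = c^(d_q) mod q: c ≡ 26 (mod 31), and 26^13 mod 31 = 26.
h = q_inv·(m₁ − m₂) mod p = 8·(10 − 26) mod 19 = 5.
m = m₂ + h·q = 26 + 5·31 = 181.

181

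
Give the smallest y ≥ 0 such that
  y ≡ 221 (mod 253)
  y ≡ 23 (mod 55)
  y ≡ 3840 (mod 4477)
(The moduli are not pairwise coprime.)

gcd(253, 55) = 11 and 11 | (23 − 221), so the pair is consistent; merging gives y ≡ 1233 (mod 1265), where 1265 = lcm(253, 55).
gcd(1265, 4477) = 11 and 11 | (3840 − 1233), so the pair is consistent; merging gives y ≡ 111288 (mod 514855), where 514855 = lcm(1265, 4477).
The solution is unique modulo lcm(253, 55, 4477) = 514855.

111288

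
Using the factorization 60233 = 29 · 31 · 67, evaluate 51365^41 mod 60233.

Mod 29: 51365 ≡ 6; by Fermat, exponent reduces to 41 mod 28 = 13; 6^13 ≡ 5 (mod 29).
Mod 31: 51365 ≡ 29; by Fermat, exponent reduces to 41 mod 30 = 11; 29^11 ≡ 29 (mod 31).
Mod 67: 51365 ≡ 43; 43^41 ≡ 3 (mod 67).
Combine by CRT: x ≡ 5 (mod 29), x ≡ 29 (mod 31), x ≡ 3 (mod 67) ⇒ x ≡ 58092 (mod 60233).

58092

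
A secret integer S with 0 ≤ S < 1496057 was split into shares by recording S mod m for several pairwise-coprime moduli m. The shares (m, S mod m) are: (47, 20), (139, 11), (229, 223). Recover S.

1243922

Combine the congruences pairwise.
From S ≡ 20 (mod 47) write S = 20 + 47t. Substituting into S ≡ 11 (mod 139) gives 47t ≡ 130 (mod 139), and since 47⁻¹ ≡ 71 (mod 139), t ≡ 56. Hence S ≡ 20 + 47·56 = 2652 (mod 6533).
From S ≡ 2652 (mod 6533) write S = 2652 + 6533t. Substituting into S ≡ 223 (mod 229) gives 6533t ≡ 90 (mod 229), and since 121⁻¹ ≡ 53 (mod 229), t ≡ 190. Hence S ≡ 2652 + 6533·190 = 1243922 (mod 1496057).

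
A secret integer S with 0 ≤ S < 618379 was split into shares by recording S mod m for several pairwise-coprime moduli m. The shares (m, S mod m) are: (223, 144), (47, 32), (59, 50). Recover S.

508807

The moduli are pairwise coprime; N = 223·47·59 = 618379.
N/223 = 2773; 2773 ≡ 97 (mod 223); 97·23 ≡ 1, so inverse 23.
N/47 = 13157; 13157 ≡ 44 (mod 47); 44·31 ≡ 1, so inverse 31.
N/59 = 10481; 10481 ≡ 38 (mod 59); 38·14 ≡ 1, so inverse 14.
S ≡ 144·2773·23 + 32·13157·31 + 50·10481·14 = 29572620.
29572620 mod 618379 = 508807.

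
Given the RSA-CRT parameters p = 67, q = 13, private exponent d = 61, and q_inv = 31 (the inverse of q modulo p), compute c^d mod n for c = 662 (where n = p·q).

844

d_p = d mod (p−1) = 61 mod 66 = 61; d_q = d mod (q−1) = 1.
m₁ = c^(d_p) mod p: c ≡ 59 (mod 67), and 59^61 mod 67 = 40.
m₂ = c^(d_q) mod q: c ≡ 12 (mod 13), and 12^1 mod 13 = 12.
h = q_inv·(m₁ − m₂) mod p = 31·(40 − 12) mod 67 = 64.
m = m₂ + h·q = 12 + 64·13 = 844.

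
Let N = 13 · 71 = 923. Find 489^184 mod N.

677

Mod 13: 489 ≡ 8; by Fermat, exponent reduces to 184 mod 12 = 4; 8^4 ≡ 1 (mod 13).
Mod 71: 489 ≡ 63; by Fermat, exponent reduces to 184 mod 70 = 44; 63^44 ≡ 38 (mod 71).
Combine by CRT: x ≡ 1 (mod 13), x ≡ 38 (mod 71) ⇒ x ≡ 677 (mod 923).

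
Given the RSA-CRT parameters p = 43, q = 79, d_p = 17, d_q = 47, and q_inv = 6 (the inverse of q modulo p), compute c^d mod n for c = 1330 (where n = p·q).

3371

m₁ = c^(d_p) mod p: c ≡ 40 (mod 43), and 40^17 mod 43 = 17.
m₂ = c^(d_q) mod q: c ≡ 66 (mod 79), and 66^47 mod 79 = 53.
h = q_inv·(m₁ − m₂) mod p = 6·(17 − 53) mod 43 = 42.
m = m₂ + h·q = 53 + 42·79 = 3371.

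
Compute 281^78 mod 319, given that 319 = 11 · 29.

136

Mod 11: 281 ≡ 6; by Fermat, exponent reduces to 78 mod 10 = 8; 6^8 ≡ 4 (mod 11).
Mod 29: 281 ≡ 20; by Fermat, exponent reduces to 78 mod 28 = 22; 20^22 ≡ 20 (mod 29).
Combine by CRT: x ≡ 4 (mod 11), x ≡ 20 (mod 29) ⇒ x ≡ 136 (mod 319).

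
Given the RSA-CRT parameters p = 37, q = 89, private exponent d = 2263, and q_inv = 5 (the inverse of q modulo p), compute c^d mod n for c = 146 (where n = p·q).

d_p = d mod (p−1) = 2263 mod 36 = 31; d_q = d mod (q−1) = 63.
m₁ = c^(d_p) mod p: c ≡ 35 (mod 37), and 35^31 mod 37 = 15.
m₂ = c^(d_q) mod q: c ≡ 57 (mod 89), and 57^63 mod 89 = 50.
h = q_inv·(m₁ − m₂) mod p = 5·(15 − 50) mod 37 = 10.
m = m₂ + h·q = 50 + 10·89 = 940.

940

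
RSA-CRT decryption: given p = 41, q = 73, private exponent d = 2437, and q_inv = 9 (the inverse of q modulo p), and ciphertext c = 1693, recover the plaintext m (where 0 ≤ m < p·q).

d_p = d mod (p−1) = 2437 mod 40 = 37; d_q = d mod (q−1) = 61.
m₁ = c^(d_p) mod p: c ≡ 12 (mod 41), and 12^37 mod 41 = 7.
m₂ = c^(d_q) mod q: c ≡ 14 (mod 73), and 14^61 mod 73 = 53.
h = q_inv·(m₁ − m₂) mod p = 9·(7 − 53) mod 41 = 37.
m = m₂ + h·q = 53 + 37·73 = 2754.

2754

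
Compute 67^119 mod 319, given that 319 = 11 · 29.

144

Mod 11: 67 ≡ 1; by Fermat, exponent reduces to 119 mod 10 = 9; 1^9 ≡ 1 (mod 11).
Mod 29: 67 ≡ 9; by Fermat, exponent reduces to 119 mod 28 = 7; 9^7 ≡ 28 (mod 29).
Combine by CRT: x ≡ 1 (mod 11), x ≡ 28 (mod 29) ⇒ x ≡ 144 (mod 319).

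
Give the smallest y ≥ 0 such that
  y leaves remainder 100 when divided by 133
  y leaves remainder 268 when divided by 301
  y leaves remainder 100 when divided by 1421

486082

gcd(133, 301) = 7 and 7 | (268 − 100), so the pair is consistent; merging gives y ≡ 5686 (mod 5719), where 5719 = lcm(133, 301).
gcd(5719, 1421) = 7 and 7 | (100 − 5686), so the pair is consistent; merging gives y ≡ 486082 (mod 1160957), where 1160957 = lcm(5719, 1421).
The solution is unique modulo lcm(133, 301, 1421) = 1160957.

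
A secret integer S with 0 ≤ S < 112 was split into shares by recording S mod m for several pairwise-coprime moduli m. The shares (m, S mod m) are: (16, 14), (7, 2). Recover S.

30

From S ≡ 14 (mod 16) write S = 14 + 16t. Substituting into S ≡ 2 (mod 7) gives 16t ≡ 2 (mod 7), and since 2⁻¹ ≡ 4 (mod 7), t ≡ 1. Hence S ≡ 14 + 16·1 = 30 (mod 112).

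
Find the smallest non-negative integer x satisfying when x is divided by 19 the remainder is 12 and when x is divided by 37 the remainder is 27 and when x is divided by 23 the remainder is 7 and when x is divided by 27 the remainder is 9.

The moduli are pairwise coprime; N = 19·37·23·27 = 436563.
N/19 = 22977; 22977 ≡ 6 (mod 19); 6·16 ≡ 1, so inverse 16.
N/37 = 11799; 11799 ≡ 33 (mod 37); 33·9 ≡ 1, so inverse 9.
N/23 = 18981; 18981 ≡ 6 (mod 23); 6·4 ≡ 1, so inverse 4.
N/27 = 16169; 16169 ≡ 23 (mod 27); 23·20 ≡ 1, so inverse 20.
x ≡ 12·22977·16 + 27·11799·9 + 7·18981·4 + 9·16169·20 = 10720629.
10720629 mod 436563 = 243117.

243117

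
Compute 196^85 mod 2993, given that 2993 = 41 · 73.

Mod 41: 196 ≡ 32; by Fermat, exponent reduces to 85 mod 40 = 5; 32^5 ≡ 32 (mod 41).
Mod 73: 196 ≡ 50; by Fermat, exponent reduces to 85 mod 72 = 13; 50^13 ≡ 61 (mod 73).
Combine by CRT: x ≡ 32 (mod 41), x ≡ 61 (mod 73) ⇒ x ≡ 1959 (mod 2993).

1959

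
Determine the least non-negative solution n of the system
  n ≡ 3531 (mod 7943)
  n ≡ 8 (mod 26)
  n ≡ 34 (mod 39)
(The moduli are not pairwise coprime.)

43246

Combine the congruences pairwise.
gcd(7943, 26) = 13 and 13 | (8 − 3531), so the pair is consistent; merging gives n ≡ 11474 (mod 15886), where 15886 = lcm(7943, 26).
gcd(15886, 39) = 13 and 13 | (34 − 11474), so the pair is consistent; merging gives n ≡ 43246 (mod 47658), where 47658 = lcm(15886, 39).
The solution is unique modulo lcm(7943, 26, 39) = 47658.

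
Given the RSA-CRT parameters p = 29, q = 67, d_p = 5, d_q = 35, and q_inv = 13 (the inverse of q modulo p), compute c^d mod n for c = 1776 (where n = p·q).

1524

m₁ = c^(d_p) mod p: c ≡ 7 (mod 29), and 7^5 mod 29 = 16.
m₂ = c^(d_q) mod q: c ≡ 34 (mod 67), and 34^35 mod 67 = 50.
h = q_inv·(m₁ − m₂) mod p = 13·(16 − 50) mod 29 = 22.
m = m₂ + h·q = 50 + 22·67 = 1524.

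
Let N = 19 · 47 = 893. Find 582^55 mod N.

487

Mod 19: 582 ≡ 12; by Fermat, exponent reduces to 55 mod 18 = 1; 12^1 ≡ 12 (mod 19).
Mod 47: 582 ≡ 18; by Fermat, exponent reduces to 55 mod 46 = 9; 18^9 ≡ 17 (mod 47).
Combine by CRT: x ≡ 12 (mod 19), x ≡ 17 (mod 47) ⇒ x ≡ 487 (mod 893).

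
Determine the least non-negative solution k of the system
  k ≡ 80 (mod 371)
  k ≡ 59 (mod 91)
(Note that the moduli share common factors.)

3790

gcd(371, 91) = 7 and 7 | (59 − 80), so the pair is consistent; merging gives k ≡ 3790 (mod 4823), where 4823 = lcm(371, 91).
The solution is unique modulo lcm(371, 91) = 4823.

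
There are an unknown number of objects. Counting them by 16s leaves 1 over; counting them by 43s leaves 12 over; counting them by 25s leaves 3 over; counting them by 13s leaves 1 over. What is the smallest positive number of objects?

The moduli are pairwise coprime; M = 16·43·25·13 = 223600.
M/16 = 13975; 13975 ≡ 7 (mod 16); 7·7 ≡ 1, so inverse 7.
M/43 = 5200; 5200 ≡ 40 (mod 43); 40·14 ≡ 1, so inverse 14.
M/25 = 8944; 8944 ≡ 19 (mod 25); 19·4 ≡ 1, so inverse 4.
M/13 = 17200; 17200 ≡ 1 (mod 13), inverse 1.
N ≡ 1·13975·7 + 12·5200·14 + 3·8944·4 + 1·17200·1 = 1095953.
1095953 mod 223600 = 201553.

201553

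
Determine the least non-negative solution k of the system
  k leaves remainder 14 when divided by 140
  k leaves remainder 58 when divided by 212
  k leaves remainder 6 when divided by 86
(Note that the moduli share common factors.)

91854

Combine the congruences pairwise.
gcd(140, 212) = 4 and 4 | (58 − 14), so the pair is consistent; merging gives k ≡ 2814 (mod 7420), where 7420 = lcm(140, 212).
gcd(7420, 86) = 2 and 2 | (6 − 2814), so the pair is consistent; merging gives k ≡ 91854 (mod 319060), where 319060 = lcm(7420, 86).
The solution is unique modulo lcm(140, 212, 86) = 319060.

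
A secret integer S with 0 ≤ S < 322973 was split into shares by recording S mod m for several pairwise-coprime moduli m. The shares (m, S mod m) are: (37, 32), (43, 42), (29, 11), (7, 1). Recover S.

The moduli are pairwise coprime; N = 37·43·29·7 = 322973.
N/37 = 8729; 8729 ≡ 34 (mod 37); 34·12 ≡ 1, so inverse 12.
N/43 = 7511; 7511 ≡ 29 (mod 43); 29·3 ≡ 1, so inverse 3.
N/29 = 11137; 11137 ≡ 1 (mod 29), inverse 1.
N/7 = 46139; 46139 ≡ 2 (mod 7); 2·4 ≡ 1, so inverse 4.
S ≡ 32·8729·12 + 42·7511·3 + 11·11137·1 + 1·46139·4 = 4605385.
4605385 mod 322973 = 83763.

83763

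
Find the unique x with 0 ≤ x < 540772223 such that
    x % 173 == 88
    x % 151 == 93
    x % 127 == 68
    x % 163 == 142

63060

The moduli are pairwise coprime; N = 173·151·127·163 = 540772223.
N/173 = 3125851; 3125851 ≡ 87 (mod 173); 87·2 ≡ 1, so inverse 2.
N/151 = 3581273; 3581273 ≡ 6 (mod 151); 6·126 ≡ 1, so inverse 126.
N/127 = 4258049; 4258049 ≡ 120 (mod 127); 120·18 ≡ 1, so inverse 18.
N/163 = 3317621; 3317621 ≡ 82 (mod 163); 82·2 ≡ 1, so inverse 2.
x ≡ 88·3125851·2 + 93·3581273·126 + 68·4258049·18 + 142·3317621·2 = 48669563130.
48669563130 mod 540772223 = 63060.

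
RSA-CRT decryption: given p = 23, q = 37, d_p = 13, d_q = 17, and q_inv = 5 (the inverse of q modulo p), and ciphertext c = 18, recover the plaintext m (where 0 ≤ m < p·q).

m₁ = c^(d_p) mod p: c ≡ 18 (mod 23), and 18^13 mod 23 = 2.
m₂ = c^(d_q) mod q: c ≡ 18 (mod 37), and 18^17 mod 37 = 2.
h = q_inv·(m₁ − m₂) mod p = 5·(2 − 2) mod 23 = 0.
m = m₂ + h·q = 2 + 0·37 = 2.

2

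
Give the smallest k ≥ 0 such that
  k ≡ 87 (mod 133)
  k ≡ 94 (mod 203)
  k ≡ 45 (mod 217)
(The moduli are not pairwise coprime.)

22830

gcd(133, 203) = 7 and 7 | (94 − 87), so the pair is consistent; merging gives k ≡ 3545 (mod 3857), where 3857 = lcm(133, 203).
gcd(3857, 217) = 7 and 7 | (45 − 3545), so the pair is consistent; merging gives k ≡ 22830 (mod 119567), where 119567 = lcm(3857, 217).
The solution is unique modulo lcm(133, 203, 217) = 119567.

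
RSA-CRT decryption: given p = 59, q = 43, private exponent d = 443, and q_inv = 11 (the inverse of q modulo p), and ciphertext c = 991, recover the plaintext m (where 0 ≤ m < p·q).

d_p = d mod (p−1) = 443 mod 58 = 37; d_q = d mod (q−1) = 23.
m₁ = c^(d_p) mod p: c ≡ 47 (mod 59), and 47^37 mod 59 = 38.
m₂ = c^(d_q) mod q: c ≡ 2 (mod 43), and 2^23 mod 43 = 39.
h = q_inv·(m₁ − m₂) mod p = 11·(38 − 39) mod 59 = 48.
m = m₂ + h·q = 39 + 48·43 = 2103.

2103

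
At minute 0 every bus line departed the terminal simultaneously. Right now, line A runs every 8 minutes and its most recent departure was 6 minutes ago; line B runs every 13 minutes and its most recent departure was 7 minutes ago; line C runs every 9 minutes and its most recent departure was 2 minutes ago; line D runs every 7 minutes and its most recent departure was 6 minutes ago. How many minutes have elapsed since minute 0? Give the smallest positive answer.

4934

The moduli are pairwise coprime; N = 8·13·9·7 = 6552.
N/8 = 819; 819 ≡ 3 (mod 8); 3·3 ≡ 1, so inverse 3.
N/13 = 504; 504 ≡ 10 (mod 13); 10·4 ≡ 1, so inverse 4.
N/9 = 728; 728 ≡ 8 (mod 9); 8·8 ≡ 1, so inverse 8.
N/7 = 936; 936 ≡ 5 (mod 7); 5·3 ≡ 1, so inverse 3.
t ≡ 6·819·3 + 7·504·4 + 2·728·8 + 6·936·3 = 57350.
57350 mod 6552 = 4934.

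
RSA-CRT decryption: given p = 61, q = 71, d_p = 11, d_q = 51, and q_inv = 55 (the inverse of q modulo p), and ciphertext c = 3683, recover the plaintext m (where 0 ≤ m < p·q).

1441

m₁ = c^(d_p) mod p: c ≡ 23 (mod 61), and 23^11 mod 61 = 38.
m₂ = c^(d_q) mod q: c ≡ 62 (mod 71), and 62^51 mod 71 = 21.
h = q_inv·(m₁ − m₂) mod p = 55·(38 − 21) mod 61 = 20.
m = m₂ + h·q = 21 + 20·71 = 1441.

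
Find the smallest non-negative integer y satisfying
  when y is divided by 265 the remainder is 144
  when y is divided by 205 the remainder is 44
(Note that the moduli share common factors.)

3324

gcd(265, 205) = 5 and 5 | (44 − 144), so the pair is consistent; merging gives y ≡ 3324 (mod 10865), where 10865 = lcm(265, 205).
The solution is unique modulo lcm(265, 205) = 10865.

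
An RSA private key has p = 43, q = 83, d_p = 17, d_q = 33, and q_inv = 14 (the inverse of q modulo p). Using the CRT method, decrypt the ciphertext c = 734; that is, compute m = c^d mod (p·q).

456

m₁ = c^(d_p) mod p: c ≡ 3 (mod 43), and 3^17 mod 43 = 26.
m₂ = c^(d_q) mod q: c ≡ 70 (mod 83), and 70^33 mod 83 = 41.
h = q_inv·(m₁ − m₂) mod p = 14·(26 − 41) mod 43 = 5.
m = m₂ + h·q = 41 + 5·83 = 456.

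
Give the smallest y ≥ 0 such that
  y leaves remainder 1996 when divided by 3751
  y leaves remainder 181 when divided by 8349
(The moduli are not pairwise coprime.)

Combine the congruences pairwise.
gcd(3751, 8349) = 121 and 121 | (181 − 1996), so the pair is consistent; merging gives y ≡ 92020 (mod 258819), where 258819 = lcm(3751, 8349).
The solution is unique modulo lcm(3751, 8349) = 258819.

92020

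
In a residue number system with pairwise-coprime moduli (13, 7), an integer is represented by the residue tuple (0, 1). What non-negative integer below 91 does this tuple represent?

78

Combine the congruences pairwise.
From x ≡ 0 (mod 13) write x = 0 + 13t. Substituting into x ≡ 1 (mod 7) gives 13t ≡ 1 (mod 7), and since 6⁻¹ ≡ 6 (mod 7), t ≡ 6. Hence x ≡ 0 + 13·6 = 78 (mod 91).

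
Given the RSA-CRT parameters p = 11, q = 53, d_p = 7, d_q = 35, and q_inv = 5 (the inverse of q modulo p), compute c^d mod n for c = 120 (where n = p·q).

m₁ = c^(d_p) mod p: c ≡ 10 (mod 11), and 10^7 mod 11 = 10.
m₂ = c^(d_q) mod q: c ≡ 14 (mod 53), and 14^35 mod 53 = 32.
h = q_inv·(m₁ − m₂) mod p = 5·(10 − 32) mod 11 = 0.
m = m₂ + h·q = 32 + 0·53 = 32.

32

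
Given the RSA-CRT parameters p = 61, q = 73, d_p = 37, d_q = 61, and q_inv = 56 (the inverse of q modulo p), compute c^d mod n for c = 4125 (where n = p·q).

1318

m₁ = c^(d_p) mod p: c ≡ 38 (mod 61), and 38^37 mod 61 = 37.
m₂ = c^(d_q) mod q: c ≡ 37 (mod 73), and 37^61 mod 73 = 4.
h = q_inv·(m₁ − m₂) mod p = 56·(37 − 4) mod 61 = 18.
m = m₂ + h·q = 4 + 18·73 = 1318.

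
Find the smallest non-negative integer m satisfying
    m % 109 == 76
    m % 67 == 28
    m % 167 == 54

The moduli are pairwise coprime; N = 109·67·167 = 1219601.
N/109 = 11189; 11189 ≡ 71 (mod 109); 71·43 ≡ 1, so inverse 43.
N/67 = 18203; 18203 ≡ 46 (mod 67); 46·51 ≡ 1, so inverse 51.
N/167 = 7303; 7303 ≡ 122 (mod 167); 122·141 ≡ 1, so inverse 141.
m ≡ 76·11189·43 + 28·18203·51 + 54·7303·141 = 118164578.
118164578 mod 1219601 = 1082882.

1082882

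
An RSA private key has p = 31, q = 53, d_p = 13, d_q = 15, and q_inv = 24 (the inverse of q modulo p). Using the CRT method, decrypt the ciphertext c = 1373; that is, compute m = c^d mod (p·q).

1227

m₁ = c^(d_p) mod p: c ≡ 9 (mod 31), and 9^13 mod 31 = 18.
m₂ = c^(d_q) mod q: c ≡ 48 (mod 53), and 48^15 mod 53 = 8.
h = q_inv·(m₁ − m₂) mod p = 24·(18 − 8) mod 31 = 23.
m = m₂ + h·q = 8 + 23·53 = 1227.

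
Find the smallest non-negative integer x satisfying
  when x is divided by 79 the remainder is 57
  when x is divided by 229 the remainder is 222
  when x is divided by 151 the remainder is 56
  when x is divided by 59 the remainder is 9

The moduli are pairwise coprime; N = 79·229·151·59 = 161172719.
N/79 = 2040161; 2040161 ≡ 65 (mod 79); 65·62 ≡ 1, so inverse 62.
N/229 = 703811; 703811 ≡ 94 (mod 229); 94·134 ≡ 1, so inverse 134.
N/151 = 1067369; 1067369 ≡ 101 (mod 151); 101·3 ≡ 1, so inverse 3.
N/59 = 2731741; 2731741 ≡ 41 (mod 59); 41·36 ≡ 1, so inverse 36.
x ≡ 57·2040161·62 + 222·703811·134 + 56·1067369·3 + 9·2731741·36 = 29211300678.
29211300678 mod 161172719 = 39038539.

39038539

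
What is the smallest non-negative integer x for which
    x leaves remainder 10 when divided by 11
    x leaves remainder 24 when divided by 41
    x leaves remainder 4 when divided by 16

The moduli are pairwise coprime; N = 11·41·16 = 7216.
N/11 = 656; 656 ≡ 7 (mod 11); 7·8 ≡ 1, so inverse 8.
N/41 = 176; 176 ≡ 12 (mod 41); 12·24 ≡ 1, so inverse 24.
N/16 = 451; 451 ≡ 3 (mod 16); 3·11 ≡ 1, so inverse 11.
x ≡ 10·656·8 + 24·176·24 + 4·451·11 = 173700.
173700 mod 7216 = 516.

516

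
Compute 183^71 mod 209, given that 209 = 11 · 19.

84

Mod 11: 183 ≡ 7; by Fermat, exponent reduces to 71 mod 10 = 1; 7^1 ≡ 7 (mod 11).
Mod 19: 183 ≡ 12; by Fermat, exponent reduces to 71 mod 18 = 17; 12^17 ≡ 8 (mod 19).
Combine by CRT: x ≡ 7 (mod 11), x ≡ 8 (mod 19) ⇒ x ≡ 84 (mod 209).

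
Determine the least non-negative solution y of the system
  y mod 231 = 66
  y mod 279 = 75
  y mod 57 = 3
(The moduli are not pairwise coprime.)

gcd(231, 279) = 3 and 3 | (75 − 66), so the pair is consistent; merging gives y ≡ 20163 (mod 21483), where 21483 = lcm(231, 279).
gcd(21483, 57) = 3 and 3 | (3 − 20163), so the pair is consistent; merging gives y ≡ 363891 (mod 408177), where 408177 = lcm(21483, 57).
The solution is unique modulo lcm(231, 279, 57) = 408177.

363891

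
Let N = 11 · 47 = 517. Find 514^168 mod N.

401

Mod 11: 514 ≡ 8; by Fermat, exponent reduces to 168 mod 10 = 8; 8^8 ≡ 5 (mod 11).
Mod 47: 514 ≡ 44; by Fermat, exponent reduces to 168 mod 46 = 30; 44^30 ≡ 25 (mod 47).
Combine by CRT: x ≡ 5 (mod 11), x ≡ 25 (mod 47) ⇒ x ≡ 401 (mod 517).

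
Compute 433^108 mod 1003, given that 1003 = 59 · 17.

Mod 59: 433 ≡ 20; by Fermat, exponent reduces to 108 mod 58 = 50; 20^50 ≡ 12 (mod 59).
Mod 17: 433 ≡ 8; by Fermat, exponent reduces to 108 mod 16 = 12; 8^12 ≡ 16 (mod 17).
Combine by CRT: x ≡ 12 (mod 59), x ≡ 16 (mod 17) ⇒ x ≡ 543 (mod 1003).

543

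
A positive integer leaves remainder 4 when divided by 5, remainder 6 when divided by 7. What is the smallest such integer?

From n ≡ 4 (mod 5) write n = 4 + 5t. Substituting into n ≡ 6 (mod 7) gives 5t ≡ 2 (mod 7), and since 5⁻¹ ≡ 3 (mod 7), t ≡ 6. Hence n ≡ 4 + 5·6 = 34 (mod 35).

34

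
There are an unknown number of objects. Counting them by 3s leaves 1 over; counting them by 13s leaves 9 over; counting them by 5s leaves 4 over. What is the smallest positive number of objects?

The moduli are pairwise coprime; M = 3·13·5 = 195.
M/3 = 65; 65 ≡ 2 (mod 3); 2·2 ≡ 1, so inverse 2.
M/13 = 15; 15 ≡ 2 (mod 13); 2·7 ≡ 1, so inverse 7.
M/5 = 39; 39 ≡ 4 (mod 5); 4·4 ≡ 1, so inverse 4.
N ≡ 1·65·2 + 9·15·7 + 4·39·4 = 1699.
1699 mod 195 = 139.

139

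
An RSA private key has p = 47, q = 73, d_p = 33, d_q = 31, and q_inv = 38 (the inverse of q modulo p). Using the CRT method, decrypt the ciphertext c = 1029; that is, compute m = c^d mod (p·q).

1563

m₁ = c^(d_p) mod p: c ≡ 42 (mod 47), and 42^33 mod 47 = 12.
m₂ = c^(d_q) mod q: c ≡ 7 (mod 73), and 7^31 mod 73 = 30.
h = q_inv·(m₁ − m₂) mod p = 38·(12 − 30) mod 47 = 21.
m = m₂ + h·q = 30 + 21·73 = 1563.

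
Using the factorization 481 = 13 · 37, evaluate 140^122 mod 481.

360

Mod 13: 140 ≡ 10; by Fermat, exponent reduces to 122 mod 12 = 2; 10^2 ≡ 9 (mod 13).
Mod 37: 140 ≡ 29; by Fermat, exponent reduces to 122 mod 36 = 14; 29^14 ≡ 27 (mod 37).
Combine by CRT: x ≡ 9 (mod 13), x ≡ 27 (mod 37) ⇒ x ≡ 360 (mod 481).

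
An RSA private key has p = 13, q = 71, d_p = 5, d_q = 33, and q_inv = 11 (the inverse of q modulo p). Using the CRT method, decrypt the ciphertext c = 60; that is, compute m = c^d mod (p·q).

m₁ = c^(d_p) mod p: c ≡ 8 (mod 13), and 8^5 mod 13 = 8.
m₂ = c^(d_q) mod q: c ≡ 60 (mod 71), and 60^33 mod 71 = 27.
h = q_inv·(m₁ − m₂) mod p = 11·(8 − 27) mod 13 = 12.
m = m₂ + h·q = 27 + 12·71 = 879.

879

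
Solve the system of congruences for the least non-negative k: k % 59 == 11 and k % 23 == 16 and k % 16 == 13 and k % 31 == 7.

235421

The moduli are pairwise coprime; N = 59·23·16·31 = 673072.
N/59 = 11408; 11408 ≡ 21 (mod 59); 21·45 ≡ 1, so inverse 45.
N/23 = 29264; 29264 ≡ 8 (mod 23); 8·3 ≡ 1, so inverse 3.
N/16 = 42067; 42067 ≡ 3 (mod 16); 3·11 ≡ 1, so inverse 11.
N/31 = 21712; 21712 ≡ 12 (mod 31); 12·13 ≡ 1, so inverse 13.
k ≡ 11·11408·45 + 16·29264·3 + 13·42067·11 + 7·21712·13 = 15043005.
15043005 mod 673072 = 235421.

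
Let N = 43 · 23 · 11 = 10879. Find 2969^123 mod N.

5961

Mod 43: 2969 ≡ 2; by Fermat, exponent reduces to 123 mod 42 = 39; 2^39 ≡ 27 (mod 43).
Mod 23: 2969 ≡ 2; by Fermat, exponent reduces to 123 mod 22 = 13; 2^13 ≡ 4 (mod 23).
Mod 11: 2969 ≡ 10; by Fermat, exponent reduces to 123 mod 10 = 3; 10^3 ≡ 10 (mod 11).
Combine by CRT: x ≡ 27 (mod 43), x ≡ 4 (mod 23), x ≡ 10 (mod 11) ⇒ x ≡ 5961 (mod 10879).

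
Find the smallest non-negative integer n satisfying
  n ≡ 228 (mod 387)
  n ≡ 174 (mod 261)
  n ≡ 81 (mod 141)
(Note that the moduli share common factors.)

476238

Combine the congruences pairwise.
gcd(387, 261) = 9 and 9 | (174 − 228), so the pair is consistent; merging gives n ≡ 4872 (mod 11223), where 11223 = lcm(387, 261).
gcd(11223, 141) = 3 and 3 | (81 − 4872), so the pair is consistent; merging gives n ≡ 476238 (mod 527481), where 527481 = lcm(11223, 141).
The solution is unique modulo lcm(387, 261, 141) = 527481.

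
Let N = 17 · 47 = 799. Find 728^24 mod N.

Mod 17: 728 ≡ 14; by Fermat, exponent reduces to 24 mod 16 = 8; 14^8 ≡ 16 (mod 17).
Mod 47: 728 ≡ 23; 23^24 ≡ 24 (mod 47).
Combine by CRT: x ≡ 16 (mod 17), x ≡ 24 (mod 47) ⇒ x ≡ 118 (mod 799).

118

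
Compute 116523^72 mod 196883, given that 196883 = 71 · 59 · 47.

Mod 71: 116523 ≡ 12; by Fermat, exponent reduces to 72 mod 70 = 2; 12^2 ≡ 2 (mod 71).
Mod 59: 116523 ≡ 57; by Fermat, exponent reduces to 72 mod 58 = 14; 57^14 ≡ 41 (mod 59).
Mod 47: 116523 ≡ 10; by Fermat, exponent reduces to 72 mod 46 = 26; 10^26 ≡ 34 (mod 47).
Combine by CRT: x ≡ 2 (mod 71), x ≡ 41 (mod 59), x ≡ 34 (mod 47) ⇒ x ≡ 181407 (mod 196883).

181407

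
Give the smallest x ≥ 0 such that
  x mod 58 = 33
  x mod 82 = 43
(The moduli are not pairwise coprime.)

207

Combine the congruences pairwise.
gcd(58, 82) = 2 and 2 | (43 − 33), so the pair is consistent; merging gives x ≡ 207 (mod 2378), where 2378 = lcm(58, 82).
The solution is unique modulo lcm(58, 82) = 2378.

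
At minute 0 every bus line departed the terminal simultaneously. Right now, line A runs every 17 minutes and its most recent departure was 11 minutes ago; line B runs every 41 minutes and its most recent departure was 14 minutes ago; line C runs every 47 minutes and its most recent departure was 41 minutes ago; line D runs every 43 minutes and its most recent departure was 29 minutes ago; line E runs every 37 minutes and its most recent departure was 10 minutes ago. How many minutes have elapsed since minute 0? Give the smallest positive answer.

The moduli are pairwise coprime; N = 17·41·47·43·37 = 52119569.
N/17 = 3065857; 3065857 ≡ 9 (mod 17); 9·2 ≡ 1, so inverse 2.
N/41 = 1271209; 1271209 ≡ 4 (mod 41); 4·31 ≡ 1, so inverse 31.
N/47 = 1108927; 1108927 ≡ 9 (mod 47); 9·21 ≡ 1, so inverse 21.
N/43 = 1212083; 1212083 ≡ 42 (mod 43); 42·42 ≡ 1, so inverse 42.
N/37 = 1408637; 1408637 ≡ 10 (mod 37); 10·26 ≡ 1, so inverse 26.
t ≡ 11·3065857·2 + 14·1271209·31 + 41·1108927·21 + 29·1212083·42 + 10·1408637·26 = 3416502421.
3416502421 mod 52119569 = 28730436.

28730436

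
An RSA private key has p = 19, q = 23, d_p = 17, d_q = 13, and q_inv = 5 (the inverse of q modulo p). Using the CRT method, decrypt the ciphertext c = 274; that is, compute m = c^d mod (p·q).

88

m₁ = c^(d_p) mod p: c ≡ 8 (mod 19), and 8^17 mod 19 = 12.
m₂ = c^(d_q) mod q: c ≡ 21 (mod 23), and 21^13 mod 23 = 19.
h = q_inv·(m₁ − m₂) mod p = 5·(12 − 19) mod 19 = 3.
m = m₂ + h·q = 19 + 3·23 = 88.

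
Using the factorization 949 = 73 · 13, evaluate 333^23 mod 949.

Mod 73: 333 ≡ 41; 41^23 ≡ 18 (mod 73).
Mod 13: 333 ≡ 8; by Fermat, exponent reduces to 23 mod 12 = 11; 8^11 ≡ 5 (mod 13).
Combine by CRT: x ≡ 18 (mod 73), x ≡ 5 (mod 13) ⇒ x ≡ 18 (mod 949).

18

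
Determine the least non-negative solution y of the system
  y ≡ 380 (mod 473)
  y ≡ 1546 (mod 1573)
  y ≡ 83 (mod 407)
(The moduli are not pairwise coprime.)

637038

gcd(473, 1573) = 11 and 11 | (1546 − 380), so the pair is consistent; merging gives y ≡ 28287 (mod 67639), where 67639 = lcm(473, 1573).
gcd(67639, 407) = 11 and 11 | (83 − 28287), so the pair is consistent; merging gives y ≡ 637038 (mod 2502643), where 2502643 = lcm(67639, 407).
The solution is unique modulo lcm(473, 1573, 407) = 2502643.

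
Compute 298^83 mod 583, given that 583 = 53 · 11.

496

Mod 53: 298 ≡ 33; by Fermat, exponent reduces to 83 mod 52 = 31; 33^31 ≡ 19 (mod 53).
Mod 11: 298 ≡ 1; by Fermat, exponent reduces to 83 mod 10 = 3; 1^3 ≡ 1 (mod 11).
Combine by CRT: x ≡ 19 (mod 53), x ≡ 1 (mod 11) ⇒ x ≡ 496 (mod 583).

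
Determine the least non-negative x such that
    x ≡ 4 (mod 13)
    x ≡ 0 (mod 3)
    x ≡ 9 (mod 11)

108

The moduli are pairwise coprime; N = 13·3·11 = 429.
N/13 = 33; 33 ≡ 7 (mod 13); 7·2 ≡ 1, so inverse 2.
N/3 = 143; 143 ≡ 2 (mod 3); 2·2 ≡ 1, so inverse 2.
N/11 = 39; 39 ≡ 6 (mod 11); 6·2 ≡ 1, so inverse 2.
x ≡ 4·33·2 + 0·143·2 + 9·39·2 = 966.
966 mod 429 = 108.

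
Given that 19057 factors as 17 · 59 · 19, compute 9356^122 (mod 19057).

Mod 17: 9356 ≡ 6; by Fermat, exponent reduces to 122 mod 16 = 10; 6^10 ≡ 15 (mod 17).
Mod 59: 9356 ≡ 34; by Fermat, exponent reduces to 122 mod 58 = 6; 34^6 ≡ 41 (mod 59).
Mod 19: 9356 ≡ 8; by Fermat, exponent reduces to 122 mod 18 = 14; 8^14 ≡ 7 (mod 19).
Combine by CRT: x ≡ 15 (mod 17), x ≡ 41 (mod 59), x ≡ 7 (mod 19) ⇒ x ≡ 9127 (mod 19057).

9127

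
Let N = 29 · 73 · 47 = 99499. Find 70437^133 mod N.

Mod 29: 70437 ≡ 25; by Fermat, exponent reduces to 133 mod 28 = 21; 25^21 ≡ 1 (mod 29).
Mod 73: 70437 ≡ 65; by Fermat, exponent reduces to 133 mod 72 = 61; 65^61 ≡ 65 (mod 73).
Mod 47: 70437 ≡ 31; by Fermat, exponent reduces to 133 mod 46 = 41; 31^41 ≡ 39 (mod 47).
Combine by CRT: x ≡ 1 (mod 29), x ≡ 65 (mod 73), x ≡ 39 (mod 47) ⇒ x ≡ 3423 (mod 99499).

3423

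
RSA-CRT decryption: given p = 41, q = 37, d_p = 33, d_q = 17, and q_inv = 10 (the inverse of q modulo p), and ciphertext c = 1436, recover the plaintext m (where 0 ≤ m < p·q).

206

m₁ = c^(d_p) mod p: c ≡ 1 (mod 41), and 1^33 mod 41 = 1.
m₂ = c^(d_q) mod q: c ≡ 30 (mod 37), and 30^17 mod 37 = 21.
h = q_inv·(m₁ − m₂) mod p = 10·(1 − 21) mod 41 = 5.
m = m₂ + h·q = 21 + 5·37 = 206.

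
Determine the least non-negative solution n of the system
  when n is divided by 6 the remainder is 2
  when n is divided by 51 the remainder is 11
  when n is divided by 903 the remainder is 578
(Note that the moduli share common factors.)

13220

Combine the congruences pairwise.
gcd(6, 51) = 3 and 3 | (11 − 2), so the pair is consistent; merging gives n ≡ 62 (mod 102), where 102 = lcm(6, 51).
gcd(102, 903) = 3 and 3 | (578 − 62), so the pair is consistent; merging gives n ≡ 13220 (mod 30702), where 30702 = lcm(102, 903).
The solution is unique modulo lcm(6, 51, 903) = 30702.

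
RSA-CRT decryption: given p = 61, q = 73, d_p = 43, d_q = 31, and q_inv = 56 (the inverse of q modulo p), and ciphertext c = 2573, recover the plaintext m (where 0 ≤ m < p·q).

m₁ = c^(d_p) mod p: c ≡ 11 (mod 61), and 11^43 mod 61 = 50.
m₂ = c^(d_q) mod q: c ≡ 18 (mod 73), and 18^31 mod 73 = 71.
h = q_inv·(m₁ − m₂) mod p = 56·(50 − 71) mod 61 = 44.
m = m₂ + h·q = 71 + 44·73 = 3283.

3283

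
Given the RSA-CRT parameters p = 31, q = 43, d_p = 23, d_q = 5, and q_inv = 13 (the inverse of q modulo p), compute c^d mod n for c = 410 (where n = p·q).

m₁ = c^(d_p) mod p: c ≡ 7 (mod 31), and 7^23 mod 31 = 10.
m₂ = c^(d_q) mod q: c ≡ 23 (mod 43), and 23^5 mod 43 = 17.
h = q_inv·(m₁ − m₂) mod p = 13·(10 − 17) mod 31 = 2.
m = m₂ + h·q = 17 + 2·43 = 103.

103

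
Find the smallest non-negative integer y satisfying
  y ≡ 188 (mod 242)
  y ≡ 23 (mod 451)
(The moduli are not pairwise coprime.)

Combine the congruences pairwise.
gcd(242, 451) = 11 and 11 | (23 − 188), so the pair is consistent; merging gives y ≡ 7690 (mod 9922), where 9922 = lcm(242, 451).
The solution is unique modulo lcm(242, 451) = 9922.

7690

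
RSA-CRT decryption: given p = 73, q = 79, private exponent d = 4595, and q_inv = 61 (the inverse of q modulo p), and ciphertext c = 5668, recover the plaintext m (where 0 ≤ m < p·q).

1786

d_p = d mod (p−1) = 4595 mod 72 = 59; d_q = d mod (q−1) = 71.
m₁ = c^(d_p) mod p: c ≡ 47 (mod 73), and 47^59 mod 73 = 34.
m₂ = c^(d_q) mod q: c ≡ 59 (mod 79), and 59^71 mod 79 = 48.
h = q_inv·(m₁ − m₂) mod p = 61·(34 − 48) mod 73 = 22.
m = m₂ + h·q = 48 + 22·79 = 1786.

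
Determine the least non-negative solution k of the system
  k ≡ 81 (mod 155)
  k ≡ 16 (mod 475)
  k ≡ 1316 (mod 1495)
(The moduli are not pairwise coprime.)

3544466

gcd(155, 475) = 5 and 5 | (16 − 81), so the pair is consistent; merging gives k ≡ 10466 (mod 14725), where 14725 = lcm(155, 475).
gcd(14725, 1495) = 5 and 5 | (1316 − 10466), so the pair is consistent; merging gives k ≡ 3544466 (mod 4402775), where 4402775 = lcm(14725, 1495).
The solution is unique modulo lcm(155, 475, 1495) = 4402775.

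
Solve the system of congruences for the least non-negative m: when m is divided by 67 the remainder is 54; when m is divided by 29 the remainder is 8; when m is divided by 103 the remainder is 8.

152345

The moduli are pairwise coprime; N = 67·29·103 = 200129.
N/67 = 2987; 2987 ≡ 39 (mod 67); 39·55 ≡ 1, so inverse 55.
N/29 = 6901; 6901 ≡ 28 (mod 29); 28·28 ≡ 1, so inverse 28.
N/103 = 1943; 1943 ≡ 89 (mod 103); 89·22 ≡ 1, so inverse 22.
m ≡ 54·2987·55 + 8·6901·28 + 8·1943·22 = 10759182.
10759182 mod 200129 = 152345.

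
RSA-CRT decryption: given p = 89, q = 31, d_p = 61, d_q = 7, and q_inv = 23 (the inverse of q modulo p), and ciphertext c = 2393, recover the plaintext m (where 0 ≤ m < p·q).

843

m₁ = c^(d_p) mod p: c ≡ 79 (mod 89), and 79^61 mod 89 = 42.
m₂ = c^(d_q) mod q: c ≡ 6 (mod 31), and 6^7 mod 31 = 6.
h = q_inv·(m₁ − m₂) mod p = 23·(42 − 6) mod 89 = 27.
m = m₂ + h·q = 6 + 27·31 = 843.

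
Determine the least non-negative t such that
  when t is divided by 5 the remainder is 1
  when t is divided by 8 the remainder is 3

11

From t ≡ 1 (mod 5) write t = 1 + 5s. Substituting into t ≡ 3 (mod 8) gives 5s ≡ 2 (mod 8), and since 5⁻¹ ≡ 5 (mod 8), s ≡ 2. Hence t ≡ 1 + 5·2 = 11 (mod 40).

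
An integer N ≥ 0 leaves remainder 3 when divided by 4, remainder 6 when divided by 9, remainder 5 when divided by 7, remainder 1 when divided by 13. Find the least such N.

Combine the congruences pairwise.
From N ≡ 3 (mod 4) write N = 3 + 4t. Substituting into N ≡ 6 (mod 9) gives 4t ≡ 3 (mod 9), and since 4⁻¹ ≡ 7 (mod 9), t ≡ 3. Hence N ≡ 3 + 4·3 = 15 (mod 36).
From N ≡ 15 (mod 36) write N = 15 + 36t. Substituting into N ≡ 5 (mod 7) gives 36t ≡ 4 (mod 7), and since 1⁻¹ ≡ 1 (mod 7), t ≡ 4. Hence N ≡ 15 + 36·4 = 159 (mod 252).
From N ≡ 159 (mod 252) write N = 159 + 252t. Substituting into N ≡ 1 (mod 13) gives 252t ≡ 11 (mod 13), and since 5⁻¹ ≡ 8 (mod 13), t ≡ 10. Hence N ≡ 159 + 252·10 = 2679 (mod 3276).

2679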